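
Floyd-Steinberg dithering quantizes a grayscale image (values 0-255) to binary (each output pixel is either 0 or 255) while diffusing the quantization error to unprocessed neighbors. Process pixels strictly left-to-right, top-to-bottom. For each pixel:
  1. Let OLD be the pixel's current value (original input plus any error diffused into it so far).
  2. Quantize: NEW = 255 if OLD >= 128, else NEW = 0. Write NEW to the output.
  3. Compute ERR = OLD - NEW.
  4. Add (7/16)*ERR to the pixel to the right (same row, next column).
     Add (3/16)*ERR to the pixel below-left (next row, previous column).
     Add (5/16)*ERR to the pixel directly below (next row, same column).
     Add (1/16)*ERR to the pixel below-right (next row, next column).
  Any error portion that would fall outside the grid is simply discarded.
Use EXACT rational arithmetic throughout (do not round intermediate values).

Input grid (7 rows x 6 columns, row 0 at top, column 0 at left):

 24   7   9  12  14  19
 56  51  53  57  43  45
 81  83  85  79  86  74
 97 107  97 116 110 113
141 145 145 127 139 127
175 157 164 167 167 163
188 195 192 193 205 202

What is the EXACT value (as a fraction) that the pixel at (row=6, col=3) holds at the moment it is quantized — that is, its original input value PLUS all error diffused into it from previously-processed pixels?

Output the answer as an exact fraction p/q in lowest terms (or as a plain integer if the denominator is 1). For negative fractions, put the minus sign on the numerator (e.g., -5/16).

Answer: 6285113113773670055/36028797018963968

Derivation:
(0,0): OLD=24 → NEW=0, ERR=24
(0,1): OLD=35/2 → NEW=0, ERR=35/2
(0,2): OLD=533/32 → NEW=0, ERR=533/32
(0,3): OLD=9875/512 → NEW=0, ERR=9875/512
(0,4): OLD=183813/8192 → NEW=0, ERR=183813/8192
(0,5): OLD=3777059/131072 → NEW=0, ERR=3777059/131072
(1,0): OLD=2137/32 → NEW=0, ERR=2137/32
(1,1): OLD=23119/256 → NEW=0, ERR=23119/256
(1,2): OLD=839067/8192 → NEW=0, ERR=839067/8192
(1,3): OLD=3705615/32768 → NEW=0, ERR=3705615/32768
(1,4): OLD=222498973/2097152 → NEW=0, ERR=222498973/2097152
(1,5): OLD=3416663099/33554432 → NEW=0, ERR=3416663099/33554432
(2,0): OLD=486613/4096 → NEW=0, ERR=486613/4096
(2,1): OLD=24454871/131072 → NEW=255, ERR=-8968489/131072
(2,2): OLD=238908165/2097152 → NEW=0, ERR=238908165/2097152
(2,3): OLD=3195626077/16777216 → NEW=255, ERR=-1082564003/16777216
(2,4): OLD=62859459287/536870912 → NEW=0, ERR=62859459287/536870912
(2,5): OLD=1405964159825/8589934592 → NEW=255, ERR=-784469161135/8589934592
(3,0): OLD=254376357/2097152 → NEW=0, ERR=254376357/2097152
(3,1): OLD=2809674977/16777216 → NEW=255, ERR=-1468515103/16777216
(3,2): OLD=10459650755/134217728 → NEW=0, ERR=10459650755/134217728
(3,3): OLD=1365831261433/8589934592 → NEW=255, ERR=-824602059527/8589934592
(3,4): OLD=5733573477625/68719476736 → NEW=0, ERR=5733573477625/68719476736
(3,5): OLD=141047072625399/1099511627776 → NEW=255, ERR=-139328392457481/1099511627776
(4,0): OLD=43618908267/268435456 → NEW=255, ERR=-24832133013/268435456
(4,1): OLD=426782196815/4294967296 → NEW=0, ERR=426782196815/4294967296
(4,2): OLD=26025001339133/137438953472 → NEW=255, ERR=-9021931796227/137438953472
(4,3): OLD=195266389358225/2199023255552 → NEW=0, ERR=195266389358225/2199023255552
(4,4): OLD=6127795720291425/35184372088832 → NEW=255, ERR=-2844219162360735/35184372088832
(4,5): OLD=32228156775328519/562949953421312 → NEW=0, ERR=32228156775328519/562949953421312
(5,0): OLD=11319684378205/68719476736 → NEW=255, ERR=-6203782189475/68719476736
(5,1): OLD=286899004468077/2199023255552 → NEW=255, ERR=-273851925697683/2199023255552
(5,2): OLD=1967915325915231/17592186044416 → NEW=0, ERR=1967915325915231/17592186044416
(5,3): OLD=126342495905914021/562949953421312 → NEW=255, ERR=-17209742216520539/562949953421312
(5,4): OLD=162858651629866781/1125899906842624 → NEW=255, ERR=-124245824615002339/1125899906842624
(5,5): OLD=2297892739298288689/18014398509481984 → NEW=0, ERR=2297892739298288689/18014398509481984
(6,0): OLD=4800501025291367/35184372088832 → NEW=255, ERR=-4171513857360793/35184372088832
(6,1): OLD=67297645334295835/562949953421312 → NEW=0, ERR=67297645334295835/562949953421312
(6,2): OLD=598399226692152451/2251799813685248 → NEW=255, ERR=24190274202414211/2251799813685248
(6,3): OLD=6285113113773670055/36028797018963968 → NEW=255, ERR=-2902230126062141785/36028797018963968
Target (6,3): original=193, with diffused error = 6285113113773670055/36028797018963968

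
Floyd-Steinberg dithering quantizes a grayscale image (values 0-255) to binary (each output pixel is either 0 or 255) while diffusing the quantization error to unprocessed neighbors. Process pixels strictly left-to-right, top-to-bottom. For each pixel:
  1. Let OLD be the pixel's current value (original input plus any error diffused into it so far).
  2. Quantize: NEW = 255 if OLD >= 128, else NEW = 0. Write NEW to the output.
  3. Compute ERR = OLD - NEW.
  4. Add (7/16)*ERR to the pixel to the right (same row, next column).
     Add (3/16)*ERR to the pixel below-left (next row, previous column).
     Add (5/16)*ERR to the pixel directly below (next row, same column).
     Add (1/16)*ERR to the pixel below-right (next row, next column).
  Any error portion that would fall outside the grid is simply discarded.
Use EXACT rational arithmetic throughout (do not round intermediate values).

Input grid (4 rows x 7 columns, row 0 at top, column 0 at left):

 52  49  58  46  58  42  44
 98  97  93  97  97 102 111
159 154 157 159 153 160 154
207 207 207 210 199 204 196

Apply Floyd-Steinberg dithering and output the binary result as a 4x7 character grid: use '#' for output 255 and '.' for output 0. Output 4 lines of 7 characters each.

Answer: .......
.#.#.#.
##.####
####.#.

Derivation:
(0,0): OLD=52 → NEW=0, ERR=52
(0,1): OLD=287/4 → NEW=0, ERR=287/4
(0,2): OLD=5721/64 → NEW=0, ERR=5721/64
(0,3): OLD=87151/1024 → NEW=0, ERR=87151/1024
(0,4): OLD=1560329/16384 → NEW=0, ERR=1560329/16384
(0,5): OLD=21932351/262144 → NEW=0, ERR=21932351/262144
(0,6): OLD=338075833/4194304 → NEW=0, ERR=338075833/4194304
(1,0): OLD=8173/64 → NEW=0, ERR=8173/64
(1,1): OLD=99995/512 → NEW=255, ERR=-30565/512
(1,2): OLD=1888407/16384 → NEW=0, ERR=1888407/16384
(1,3): OLD=12941115/65536 → NEW=255, ERR=-3770565/65536
(1,4): OLD=514205697/4194304 → NEW=0, ERR=514205697/4194304
(1,5): OLD=6806401905/33554432 → NEW=255, ERR=-1749978255/33554432
(1,6): OLD=63673197695/536870912 → NEW=0, ERR=63673197695/536870912
(2,0): OLD=1537753/8192 → NEW=255, ERR=-551207/8192
(2,1): OLD=35520387/262144 → NEW=255, ERR=-31326333/262144
(2,2): OLD=529397897/4194304 → NEW=0, ERR=529397897/4194304
(2,3): OLD=7597781569/33554432 → NEW=255, ERR=-958598591/33554432
(2,4): OLD=44409411617/268435456 → NEW=255, ERR=-24041629663/268435456
(2,5): OLD=1154646381339/8589934592 → NEW=255, ERR=-1035786939621/8589934592
(2,6): OLD=18560951639661/137438953472 → NEW=255, ERR=-16485981495699/137438953472
(3,0): OLD=686048809/4194304 → NEW=255, ERR=-383498711/4194304
(3,1): OLD=5003456469/33554432 → NEW=255, ERR=-3552923691/33554432
(3,2): OLD=50276081215/268435456 → NEW=255, ERR=-18174960065/268435456
(3,3): OLD=174532761121/1073741824 → NEW=255, ERR=-99271403999/1073741824
(3,4): OLD=14591730312745/137438953472 → NEW=0, ERR=14591730312745/137438953472
(3,5): OLD=203056321138795/1099511627776 → NEW=255, ERR=-77319143944085/1099511627776
(3,6): OLD=2114814468997493/17592186044416 → NEW=0, ERR=2114814468997493/17592186044416
Row 0: .......
Row 1: .#.#.#.
Row 2: ##.####
Row 3: ####.#.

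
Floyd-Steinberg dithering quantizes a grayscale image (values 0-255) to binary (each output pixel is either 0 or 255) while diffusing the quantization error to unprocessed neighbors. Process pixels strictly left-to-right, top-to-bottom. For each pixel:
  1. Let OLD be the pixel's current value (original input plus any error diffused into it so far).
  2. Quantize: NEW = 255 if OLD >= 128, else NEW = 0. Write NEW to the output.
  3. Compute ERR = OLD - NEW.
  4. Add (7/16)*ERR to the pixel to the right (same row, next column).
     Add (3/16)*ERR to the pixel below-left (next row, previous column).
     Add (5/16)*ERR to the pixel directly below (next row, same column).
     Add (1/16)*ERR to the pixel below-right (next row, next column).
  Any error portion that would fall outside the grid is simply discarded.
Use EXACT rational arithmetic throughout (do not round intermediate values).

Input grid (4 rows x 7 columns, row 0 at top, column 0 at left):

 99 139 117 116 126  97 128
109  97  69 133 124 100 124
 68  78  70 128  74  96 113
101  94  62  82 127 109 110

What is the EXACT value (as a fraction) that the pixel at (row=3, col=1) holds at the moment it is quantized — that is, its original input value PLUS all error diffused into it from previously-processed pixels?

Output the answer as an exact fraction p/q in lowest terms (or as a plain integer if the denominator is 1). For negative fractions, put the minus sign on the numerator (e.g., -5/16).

Answer: 13382834023/134217728

Derivation:
(0,0): OLD=99 → NEW=0, ERR=99
(0,1): OLD=2917/16 → NEW=255, ERR=-1163/16
(0,2): OLD=21811/256 → NEW=0, ERR=21811/256
(0,3): OLD=627813/4096 → NEW=255, ERR=-416667/4096
(0,4): OLD=5340867/65536 → NEW=0, ERR=5340867/65536
(0,5): OLD=139097941/1048576 → NEW=255, ERR=-128288939/1048576
(0,6): OLD=1249461075/16777216 → NEW=0, ERR=1249461075/16777216
(1,0): OLD=32335/256 → NEW=0, ERR=32335/256
(1,1): OLD=310697/2048 → NEW=255, ERR=-211543/2048
(1,2): OLD=1757533/65536 → NEW=0, ERR=1757533/65536
(1,3): OLD=35009049/262144 → NEW=255, ERR=-31837671/262144
(1,4): OLD=1124655787/16777216 → NEW=0, ERR=1124655787/16777216
(1,5): OLD=14784333083/134217728 → NEW=0, ERR=14784333083/134217728
(1,6): OLD=403335762741/2147483648 → NEW=255, ERR=-144272567499/2147483648
(2,0): OLD=2886995/32768 → NEW=0, ERR=2886995/32768
(2,1): OLD=101910337/1048576 → NEW=0, ERR=101910337/1048576
(2,2): OLD=1538018051/16777216 → NEW=0, ERR=1538018051/16777216
(2,3): OLD=19380852907/134217728 → NEW=255, ERR=-14844667733/134217728
(2,4): OLD=64019729499/1073741824 → NEW=0, ERR=64019729499/1073741824
(2,5): OLD=5088695981193/34359738368 → NEW=255, ERR=-3673037302647/34359738368
(2,6): OLD=28654129720143/549755813888 → NEW=0, ERR=28654129720143/549755813888
(3,0): OLD=2462149027/16777216 → NEW=255, ERR=-1816041053/16777216
(3,1): OLD=13382834023/134217728 → NEW=0, ERR=13382834023/134217728
Target (3,1): original=94, with diffused error = 13382834023/134217728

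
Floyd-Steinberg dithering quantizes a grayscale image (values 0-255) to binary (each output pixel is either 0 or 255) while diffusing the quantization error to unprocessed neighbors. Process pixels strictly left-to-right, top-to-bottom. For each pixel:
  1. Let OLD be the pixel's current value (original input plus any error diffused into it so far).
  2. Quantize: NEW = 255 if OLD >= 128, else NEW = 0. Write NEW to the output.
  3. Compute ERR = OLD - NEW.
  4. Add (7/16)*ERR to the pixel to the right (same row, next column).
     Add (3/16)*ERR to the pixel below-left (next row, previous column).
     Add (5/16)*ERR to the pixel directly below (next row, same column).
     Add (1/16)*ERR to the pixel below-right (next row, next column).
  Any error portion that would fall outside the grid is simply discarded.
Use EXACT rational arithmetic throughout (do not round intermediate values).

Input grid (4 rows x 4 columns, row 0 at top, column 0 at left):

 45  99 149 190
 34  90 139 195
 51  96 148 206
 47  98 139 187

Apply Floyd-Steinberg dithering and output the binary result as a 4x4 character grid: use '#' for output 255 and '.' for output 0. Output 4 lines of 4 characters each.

(0,0): OLD=45 → NEW=0, ERR=45
(0,1): OLD=1899/16 → NEW=0, ERR=1899/16
(0,2): OLD=51437/256 → NEW=255, ERR=-13843/256
(0,3): OLD=681339/4096 → NEW=255, ERR=-363141/4096
(1,0): OLD=18001/256 → NEW=0, ERR=18001/256
(1,1): OLD=308279/2048 → NEW=255, ERR=-213961/2048
(1,2): OLD=4403331/65536 → NEW=0, ERR=4403331/65536
(1,3): OLD=202700549/1048576 → NEW=255, ERR=-64686331/1048576
(2,0): OLD=1749325/32768 → NEW=0, ERR=1749325/32768
(2,1): OLD=108738335/1048576 → NEW=0, ERR=108738335/1048576
(2,2): OLD=411606971/2097152 → NEW=255, ERR=-123166789/2097152
(2,3): OLD=5544088751/33554432 → NEW=255, ERR=-3012291409/33554432
(3,0): OLD=1394636157/16777216 → NEW=0, ERR=1394636157/16777216
(3,1): OLD=42707846051/268435456 → NEW=255, ERR=-25743195229/268435456
(3,2): OLD=293513362525/4294967296 → NEW=0, ERR=293513362525/4294967296
(3,3): OLD=12725023601675/68719476736 → NEW=255, ERR=-4798442966005/68719476736
Row 0: ..##
Row 1: .#.#
Row 2: ..##
Row 3: .#.#

Answer: ..##
.#.#
..##
.#.#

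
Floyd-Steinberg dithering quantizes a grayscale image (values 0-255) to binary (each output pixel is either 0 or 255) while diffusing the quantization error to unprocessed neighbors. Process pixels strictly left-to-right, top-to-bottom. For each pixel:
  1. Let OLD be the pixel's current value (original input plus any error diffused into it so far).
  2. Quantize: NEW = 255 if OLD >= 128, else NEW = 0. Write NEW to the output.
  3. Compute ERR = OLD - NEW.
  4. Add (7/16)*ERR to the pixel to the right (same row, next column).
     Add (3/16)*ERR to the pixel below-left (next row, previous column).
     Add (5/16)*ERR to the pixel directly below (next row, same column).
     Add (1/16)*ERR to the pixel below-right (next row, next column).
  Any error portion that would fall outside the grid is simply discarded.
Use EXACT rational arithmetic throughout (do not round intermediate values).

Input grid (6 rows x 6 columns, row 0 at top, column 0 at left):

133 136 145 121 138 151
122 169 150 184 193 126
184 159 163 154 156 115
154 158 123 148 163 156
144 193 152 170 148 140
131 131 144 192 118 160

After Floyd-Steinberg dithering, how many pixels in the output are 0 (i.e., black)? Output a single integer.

Answer: 15

Derivation:
(0,0): OLD=133 → NEW=255, ERR=-122
(0,1): OLD=661/8 → NEW=0, ERR=661/8
(0,2): OLD=23187/128 → NEW=255, ERR=-9453/128
(0,3): OLD=181637/2048 → NEW=0, ERR=181637/2048
(0,4): OLD=5793443/32768 → NEW=255, ERR=-2562397/32768
(0,5): OLD=61230709/524288 → NEW=0, ERR=61230709/524288
(1,0): OLD=12719/128 → NEW=0, ERR=12719/128
(1,1): OLD=222025/1024 → NEW=255, ERR=-39095/1024
(1,2): OLD=4325757/32768 → NEW=255, ERR=-4030083/32768
(1,3): OLD=18170553/131072 → NEW=255, ERR=-15252807/131072
(1,4): OLD=1217122187/8388608 → NEW=255, ERR=-921972853/8388608
(1,5): OLD=14700106845/134217728 → NEW=0, ERR=14700106845/134217728
(2,0): OLD=3406131/16384 → NEW=255, ERR=-771789/16384
(2,1): OLD=57467361/524288 → NEW=0, ERR=57467361/524288
(2,2): OLD=1244157667/8388608 → NEW=255, ERR=-894937373/8388608
(2,3): OLD=2863225227/67108864 → NEW=0, ERR=2863225227/67108864
(2,4): OLD=329816220193/2147483648 → NEW=255, ERR=-217792110047/2147483648
(2,5): OLD=3366808639223/34359738368 → NEW=0, ERR=3366808639223/34359738368
(3,0): OLD=1340761475/8388608 → NEW=255, ERR=-798333565/8388608
(3,1): OLD=8567743431/67108864 → NEW=0, ERR=8567743431/67108864
(3,2): OLD=86096225669/536870912 → NEW=255, ERR=-50805856891/536870912
(3,3): OLD=3238313024207/34359738368 → NEW=0, ERR=3238313024207/34359738368
(3,4): OLD=53210708631663/274877906944 → NEW=255, ERR=-16883157639057/274877906944
(3,5): OLD=674708107741729/4398046511104 → NEW=255, ERR=-446793752589791/4398046511104
(4,0): OLD=148388710349/1073741824 → NEW=255, ERR=-125415454771/1073741824
(4,1): OLD=2716204205929/17179869184 → NEW=255, ERR=-1664662435991/17179869184
(4,2): OLD=58101359111275/549755813888 → NEW=0, ERR=58101359111275/549755813888
(4,3): OLD=2007786226200119/8796093022208 → NEW=255, ERR=-235217494462921/8796093022208
(4,4): OLD=14629566211757223/140737488355328 → NEW=0, ERR=14629566211757223/140737488355328
(4,5): OLD=337527760272671537/2251799813685248 → NEW=255, ERR=-236681192217066703/2251799813685248
(5,0): OLD=20981782120011/274877906944 → NEW=0, ERR=20981782120011/274877906944
(5,1): OLD=1289778510321915/8796093022208 → NEW=255, ERR=-953225210341125/8796093022208
(5,2): OLD=8341885464532601/70368744177664 → NEW=0, ERR=8341885464532601/70368744177664
(5,3): OLD=589077207741748419/2251799813685248 → NEW=255, ERR=14868255252010179/2251799813685248
(5,4): OLD=594447734588586179/4503599627370496 → NEW=255, ERR=-553970170390890301/4503599627370496
(5,5): OLD=5752758049937801759/72057594037927936 → NEW=0, ERR=5752758049937801759/72057594037927936
Output grid:
  Row 0: #.#.#.  (3 black, running=3)
  Row 1: .####.  (2 black, running=5)
  Row 2: #.#.#.  (3 black, running=8)
  Row 3: #.#.##  (2 black, running=10)
  Row 4: ##.#.#  (2 black, running=12)
  Row 5: .#.##.  (3 black, running=15)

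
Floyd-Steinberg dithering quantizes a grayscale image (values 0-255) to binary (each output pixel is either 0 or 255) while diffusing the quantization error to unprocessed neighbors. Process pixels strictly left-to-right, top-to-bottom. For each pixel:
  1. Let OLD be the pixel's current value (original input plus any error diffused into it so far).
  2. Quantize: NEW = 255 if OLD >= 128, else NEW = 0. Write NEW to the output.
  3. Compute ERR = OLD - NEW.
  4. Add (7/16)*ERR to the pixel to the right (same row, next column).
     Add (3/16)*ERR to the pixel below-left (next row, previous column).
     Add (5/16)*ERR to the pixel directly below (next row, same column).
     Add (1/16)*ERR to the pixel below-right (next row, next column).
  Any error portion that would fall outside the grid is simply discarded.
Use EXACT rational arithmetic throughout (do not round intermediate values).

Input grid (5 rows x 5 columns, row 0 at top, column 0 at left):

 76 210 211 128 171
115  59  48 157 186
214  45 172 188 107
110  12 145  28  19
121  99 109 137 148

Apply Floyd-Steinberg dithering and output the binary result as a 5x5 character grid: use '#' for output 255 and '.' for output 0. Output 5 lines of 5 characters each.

(0,0): OLD=76 → NEW=0, ERR=76
(0,1): OLD=973/4 → NEW=255, ERR=-47/4
(0,2): OLD=13175/64 → NEW=255, ERR=-3145/64
(0,3): OLD=109057/1024 → NEW=0, ERR=109057/1024
(0,4): OLD=3565063/16384 → NEW=255, ERR=-612857/16384
(1,0): OLD=8739/64 → NEW=255, ERR=-7581/64
(1,1): OLD=-491/512 → NEW=0, ERR=-491/512
(1,2): OLD=843097/16384 → NEW=0, ERR=843097/16384
(1,3): OLD=13284789/65536 → NEW=255, ERR=-3426891/65536
(1,4): OLD=165769407/1048576 → NEW=255, ERR=-101617473/1048576
(2,0): OLD=1448375/8192 → NEW=255, ERR=-640585/8192
(2,1): OLD=3338285/262144 → NEW=0, ERR=3338285/262144
(2,2): OLD=770861959/4194304 → NEW=255, ERR=-298685561/4194304
(2,3): OLD=8425485541/67108864 → NEW=0, ERR=8425485541/67108864
(2,4): OLD=137842046211/1073741824 → NEW=255, ERR=-135962118909/1073741824
(3,0): OLD=368894695/4194304 → NEW=0, ERR=368894695/4194304
(3,1): OLD=1215297915/33554432 → NEW=0, ERR=1215297915/33554432
(3,2): OLD=174942947993/1073741824 → NEW=255, ERR=-98861217127/1073741824
(3,3): OLD=-2662899975/2147483648 → NEW=0, ERR=-2662899975/2147483648
(3,4): OLD=-455810922611/34359738368 → NEW=0, ERR=-455810922611/34359738368
(4,0): OLD=83363061897/536870912 → NEW=255, ERR=-53539020663/536870912
(4,1): OLD=943561816873/17179869184 → NEW=0, ERR=943561816873/17179869184
(4,2): OLD=29216050137927/274877906944 → NEW=0, ERR=29216050137927/274877906944
(4,3): OLD=769092533275561/4398046511104 → NEW=255, ERR=-352409327055959/4398046511104
(4,4): OLD=7650536239282719/70368744177664 → NEW=0, ERR=7650536239282719/70368744177664
Row 0: .##.#
Row 1: #..##
Row 2: #.#.#
Row 3: ..#..
Row 4: #..#.

Answer: .##.#
#..##
#.#.#
..#..
#..#.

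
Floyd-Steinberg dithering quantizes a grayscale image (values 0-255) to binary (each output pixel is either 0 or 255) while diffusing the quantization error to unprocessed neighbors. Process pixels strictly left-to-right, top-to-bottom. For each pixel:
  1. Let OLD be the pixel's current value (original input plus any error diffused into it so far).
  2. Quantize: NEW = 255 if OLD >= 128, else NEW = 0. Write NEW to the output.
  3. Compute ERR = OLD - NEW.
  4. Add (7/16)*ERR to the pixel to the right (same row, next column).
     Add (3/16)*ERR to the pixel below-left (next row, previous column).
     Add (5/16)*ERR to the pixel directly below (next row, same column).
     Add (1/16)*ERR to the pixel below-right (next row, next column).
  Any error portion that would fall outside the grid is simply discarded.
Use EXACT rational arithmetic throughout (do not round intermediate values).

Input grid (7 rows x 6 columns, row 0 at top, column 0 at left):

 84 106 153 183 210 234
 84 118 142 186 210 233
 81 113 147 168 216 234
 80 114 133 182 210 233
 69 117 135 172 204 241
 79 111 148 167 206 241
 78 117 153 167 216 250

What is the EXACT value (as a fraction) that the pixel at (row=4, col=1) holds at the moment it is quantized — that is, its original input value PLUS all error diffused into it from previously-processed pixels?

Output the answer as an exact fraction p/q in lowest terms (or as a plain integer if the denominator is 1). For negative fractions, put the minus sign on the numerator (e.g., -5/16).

Answer: 1216787680251/8589934592

Derivation:
(0,0): OLD=84 → NEW=0, ERR=84
(0,1): OLD=571/4 → NEW=255, ERR=-449/4
(0,2): OLD=6649/64 → NEW=0, ERR=6649/64
(0,3): OLD=233935/1024 → NEW=255, ERR=-27185/1024
(0,4): OLD=3250345/16384 → NEW=255, ERR=-927575/16384
(0,5): OLD=54848671/262144 → NEW=255, ERR=-11998049/262144
(1,0): OLD=5709/64 → NEW=0, ERR=5709/64
(1,1): OLD=75099/512 → NEW=255, ERR=-55461/512
(1,2): OLD=1885495/16384 → NEW=0, ERR=1885495/16384
(1,3): OLD=14675467/65536 → NEW=255, ERR=-2036213/65536
(1,4): OLD=706630369/4194304 → NEW=255, ERR=-362917151/4194304
(1,5): OLD=11898642135/67108864 → NEW=255, ERR=-5214118185/67108864
(2,0): OLD=725529/8192 → NEW=0, ERR=725529/8192
(2,1): OLD=38023907/262144 → NEW=255, ERR=-28822813/262144
(2,2): OLD=512812009/4194304 → NEW=0, ERR=512812009/4194304
(2,3): OLD=6803160161/33554432 → NEW=255, ERR=-1753219999/33554432
(2,4): OLD=160622345251/1073741824 → NEW=255, ERR=-113181819869/1073741824
(2,5): OLD=2717780404517/17179869184 → NEW=255, ERR=-1663086237403/17179869184
(3,0): OLD=365160521/4194304 → NEW=0, ERR=365160521/4194304
(3,1): OLD=4905307989/33554432 → NEW=255, ERR=-3651072171/33554432
(3,2): OLD=28704913199/268435456 → NEW=0, ERR=28704913199/268435456
(3,3): OLD=3441692975917/17179869184 → NEW=255, ERR=-939173666003/17179869184
(3,4): OLD=18104345927501/137438953472 → NEW=255, ERR=-16942587207859/137438953472
(3,5): OLD=312763585649251/2199023255552 → NEW=255, ERR=-247987344516509/2199023255552
(4,0): OLD=40697297255/536870912 → NEW=0, ERR=40697297255/536870912
(4,1): OLD=1216787680251/8589934592 → NEW=255, ERR=-973645640709/8589934592
Target (4,1): original=117, with diffused error = 1216787680251/8589934592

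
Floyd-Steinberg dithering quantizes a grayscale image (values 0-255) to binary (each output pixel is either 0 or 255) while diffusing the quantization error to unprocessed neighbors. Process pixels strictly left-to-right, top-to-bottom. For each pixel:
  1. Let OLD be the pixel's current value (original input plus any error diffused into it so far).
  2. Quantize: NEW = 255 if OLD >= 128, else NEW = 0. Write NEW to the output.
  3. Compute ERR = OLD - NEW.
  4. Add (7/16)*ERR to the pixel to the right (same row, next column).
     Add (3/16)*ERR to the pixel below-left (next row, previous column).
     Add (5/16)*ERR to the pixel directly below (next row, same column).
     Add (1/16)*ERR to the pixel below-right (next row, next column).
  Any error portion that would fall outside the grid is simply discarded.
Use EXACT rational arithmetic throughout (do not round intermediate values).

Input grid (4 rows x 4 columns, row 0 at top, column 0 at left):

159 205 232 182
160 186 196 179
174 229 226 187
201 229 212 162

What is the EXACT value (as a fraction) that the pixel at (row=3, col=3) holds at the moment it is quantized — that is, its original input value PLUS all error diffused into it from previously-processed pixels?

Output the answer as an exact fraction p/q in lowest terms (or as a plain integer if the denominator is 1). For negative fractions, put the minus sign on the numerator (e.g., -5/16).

(0,0): OLD=159 → NEW=255, ERR=-96
(0,1): OLD=163 → NEW=255, ERR=-92
(0,2): OLD=767/4 → NEW=255, ERR=-253/4
(0,3): OLD=9877/64 → NEW=255, ERR=-6443/64
(1,0): OLD=451/4 → NEW=0, ERR=451/4
(1,1): OLD=6039/32 → NEW=255, ERR=-2121/32
(1,2): OLD=125553/1024 → NEW=0, ERR=125553/1024
(1,3): OLD=3231399/16384 → NEW=255, ERR=-946521/16384
(2,0): OLD=100765/512 → NEW=255, ERR=-29795/512
(2,1): OLD=3487561/16384 → NEW=255, ERR=-690359/16384
(2,2): OLD=15132689/65536 → NEW=255, ERR=-1578991/65536
(2,3): OLD=174135747/1048576 → NEW=255, ERR=-93251133/1048576
(3,0): OLD=45852667/262144 → NEW=255, ERR=-20994053/262144
(3,1): OLD=724105593/4194304 → NEW=255, ERR=-345441927/4194304
(3,2): OLD=10007963059/67108864 → NEW=255, ERR=-7104797261/67108864
(3,3): OLD=92755345317/1073741824 → NEW=0, ERR=92755345317/1073741824
Target (3,3): original=162, with diffused error = 92755345317/1073741824

Answer: 92755345317/1073741824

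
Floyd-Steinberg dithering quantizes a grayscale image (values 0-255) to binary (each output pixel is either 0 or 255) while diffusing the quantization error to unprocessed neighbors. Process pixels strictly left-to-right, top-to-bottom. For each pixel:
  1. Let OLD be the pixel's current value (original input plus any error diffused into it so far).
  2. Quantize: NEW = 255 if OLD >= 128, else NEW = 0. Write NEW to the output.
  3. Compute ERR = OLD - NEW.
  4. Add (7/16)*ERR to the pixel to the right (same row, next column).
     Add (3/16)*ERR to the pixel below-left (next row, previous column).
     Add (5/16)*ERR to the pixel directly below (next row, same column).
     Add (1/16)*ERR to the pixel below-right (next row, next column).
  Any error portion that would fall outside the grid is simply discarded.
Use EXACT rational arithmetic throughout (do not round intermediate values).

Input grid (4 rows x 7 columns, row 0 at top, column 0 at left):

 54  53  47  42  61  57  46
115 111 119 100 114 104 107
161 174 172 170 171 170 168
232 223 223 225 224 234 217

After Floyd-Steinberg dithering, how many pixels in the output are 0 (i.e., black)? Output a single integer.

(0,0): OLD=54 → NEW=0, ERR=54
(0,1): OLD=613/8 → NEW=0, ERR=613/8
(0,2): OLD=10307/128 → NEW=0, ERR=10307/128
(0,3): OLD=158165/2048 → NEW=0, ERR=158165/2048
(0,4): OLD=3106003/32768 → NEW=0, ERR=3106003/32768
(0,5): OLD=51626437/524288 → NEW=0, ERR=51626437/524288
(0,6): OLD=747261027/8388608 → NEW=0, ERR=747261027/8388608
(1,0): OLD=18719/128 → NEW=255, ERR=-13921/128
(1,1): OLD=108377/1024 → NEW=0, ERR=108377/1024
(1,2): OLD=6872653/32768 → NEW=255, ERR=-1483187/32768
(1,3): OLD=16664073/131072 → NEW=0, ERR=16664073/131072
(1,4): OLD=1866745147/8388608 → NEW=255, ERR=-272349893/8388608
(1,5): OLD=9609614635/67108864 → NEW=255, ERR=-7503145685/67108864
(1,6): OLD=98866980389/1073741824 → NEW=0, ERR=98866980389/1073741824
(2,0): OLD=2406115/16384 → NEW=255, ERR=-1771805/16384
(2,1): OLD=75747825/524288 → NEW=255, ERR=-57945615/524288
(2,2): OLD=1174024211/8388608 → NEW=255, ERR=-965070829/8388608
(2,3): OLD=10098637883/67108864 → NEW=255, ERR=-7014122437/67108864
(2,4): OLD=54819783723/536870912 → NEW=0, ERR=54819783723/536870912
(2,5): OLD=3349543233465/17179869184 → NEW=255, ERR=-1031323408455/17179869184
(2,6): OLD=44948777643167/274877906944 → NEW=255, ERR=-25145088627553/274877906944
(3,0): OLD=1488831411/8388608 → NEW=255, ERR=-650263629/8388608
(3,1): OLD=8470341047/67108864 → NEW=0, ERR=8470341047/67108864
(3,2): OLD=115837287445/536870912 → NEW=255, ERR=-21064795115/536870912
(3,3): OLD=401852909507/2147483648 → NEW=255, ERR=-145755420733/2147483648
(3,4): OLD=57291927420851/274877906944 → NEW=255, ERR=-12801938849869/274877906944
(3,5): OLD=404827951178185/2199023255552 → NEW=255, ERR=-155922978987575/2199023255552
(3,6): OLD=5405734948979159/35184372088832 → NEW=255, ERR=-3566279933673001/35184372088832
Output grid:
  Row 0: .......  (7 black, running=7)
  Row 1: #.#.##.  (3 black, running=10)
  Row 2: ####.##  (1 black, running=11)
  Row 3: #.#####  (1 black, running=12)

Answer: 12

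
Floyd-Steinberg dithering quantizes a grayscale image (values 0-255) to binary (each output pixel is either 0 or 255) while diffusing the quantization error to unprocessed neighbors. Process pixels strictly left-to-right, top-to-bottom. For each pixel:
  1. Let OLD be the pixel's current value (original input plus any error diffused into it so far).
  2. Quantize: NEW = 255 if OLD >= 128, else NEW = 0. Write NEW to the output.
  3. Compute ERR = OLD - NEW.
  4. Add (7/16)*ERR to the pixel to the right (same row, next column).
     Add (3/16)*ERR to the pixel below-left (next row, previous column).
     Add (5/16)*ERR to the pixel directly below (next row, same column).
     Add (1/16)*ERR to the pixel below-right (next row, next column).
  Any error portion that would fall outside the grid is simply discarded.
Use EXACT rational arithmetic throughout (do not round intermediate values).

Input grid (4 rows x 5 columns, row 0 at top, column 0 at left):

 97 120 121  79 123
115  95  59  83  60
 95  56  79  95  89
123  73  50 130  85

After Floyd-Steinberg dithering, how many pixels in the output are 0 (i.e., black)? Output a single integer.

(0,0): OLD=97 → NEW=0, ERR=97
(0,1): OLD=2599/16 → NEW=255, ERR=-1481/16
(0,2): OLD=20609/256 → NEW=0, ERR=20609/256
(0,3): OLD=467847/4096 → NEW=0, ERR=467847/4096
(0,4): OLD=11335857/65536 → NEW=255, ERR=-5375823/65536
(1,0): OLD=32757/256 → NEW=0, ERR=32757/256
(1,1): OLD=293299/2048 → NEW=255, ERR=-228941/2048
(1,2): OLD=3334575/65536 → NEW=0, ERR=3334575/65536
(1,3): OLD=34237507/262144 → NEW=255, ERR=-32609213/262144
(1,4): OLD=-54180503/4194304 → NEW=0, ERR=-54180503/4194304
(2,0): OLD=3736417/32768 → NEW=0, ERR=3736417/32768
(2,1): OLD=92789051/1048576 → NEW=0, ERR=92789051/1048576
(2,2): OLD=1733161073/16777216 → NEW=0, ERR=1733161073/16777216
(2,3): OLD=27402032835/268435456 → NEW=0, ERR=27402032835/268435456
(2,4): OLD=523336724117/4294967296 → NEW=0, ERR=523336724117/4294967296
(3,0): OLD=2939791441/16777216 → NEW=255, ERR=-1338398639/16777216
(3,1): OLD=12381325309/134217728 → NEW=0, ERR=12381325309/134217728
(3,2): OLD=632699900527/4294967296 → NEW=255, ERR=-462516759953/4294967296
(3,3): OLD=1237722086231/8589934592 → NEW=255, ERR=-952711234729/8589934592
(3,4): OLD=11123564693907/137438953472 → NEW=0, ERR=11123564693907/137438953472
Output grid:
  Row 0: .#..#  (3 black, running=3)
  Row 1: .#.#.  (3 black, running=6)
  Row 2: .....  (5 black, running=11)
  Row 3: #.##.  (2 black, running=13)

Answer: 13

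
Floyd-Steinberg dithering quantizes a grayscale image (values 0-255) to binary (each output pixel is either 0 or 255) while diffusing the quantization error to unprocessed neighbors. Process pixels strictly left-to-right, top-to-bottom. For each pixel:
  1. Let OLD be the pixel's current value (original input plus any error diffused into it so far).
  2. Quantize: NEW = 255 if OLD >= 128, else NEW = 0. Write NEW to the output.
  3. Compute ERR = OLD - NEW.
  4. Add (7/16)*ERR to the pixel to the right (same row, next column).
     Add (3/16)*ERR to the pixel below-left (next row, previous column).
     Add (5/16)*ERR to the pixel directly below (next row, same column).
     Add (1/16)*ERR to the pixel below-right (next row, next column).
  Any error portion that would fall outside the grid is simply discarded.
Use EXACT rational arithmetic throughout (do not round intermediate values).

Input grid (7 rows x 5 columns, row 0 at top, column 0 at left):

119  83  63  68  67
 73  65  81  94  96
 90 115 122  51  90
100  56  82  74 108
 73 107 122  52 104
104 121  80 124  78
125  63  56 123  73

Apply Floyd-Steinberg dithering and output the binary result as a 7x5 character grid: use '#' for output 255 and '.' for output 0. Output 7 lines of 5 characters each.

Answer: .#...
...#.
#.#.#
.....
.##.#
#..#.
.#...

Derivation:
(0,0): OLD=119 → NEW=0, ERR=119
(0,1): OLD=2161/16 → NEW=255, ERR=-1919/16
(0,2): OLD=2695/256 → NEW=0, ERR=2695/256
(0,3): OLD=297393/4096 → NEW=0, ERR=297393/4096
(0,4): OLD=6472663/65536 → NEW=0, ERR=6472663/65536
(1,0): OLD=22451/256 → NEW=0, ERR=22451/256
(1,1): OLD=154213/2048 → NEW=0, ERR=154213/2048
(1,2): OLD=8083913/65536 → NEW=0, ERR=8083913/65536
(1,3): OLD=49763221/262144 → NEW=255, ERR=-17083499/262144
(1,4): OLD=431555103/4194304 → NEW=0, ERR=431555103/4194304
(2,0): OLD=4309799/32768 → NEW=255, ERR=-4046041/32768
(2,1): OLD=118614941/1048576 → NEW=0, ERR=118614941/1048576
(2,2): OLD=3397793047/16777216 → NEW=255, ERR=-880397033/16777216
(2,3): OLD=9308852309/268435456 → NEW=0, ERR=9308852309/268435456
(2,4): OLD=572313152787/4294967296 → NEW=255, ERR=-522903507693/4294967296
(3,0): OLD=1386199863/16777216 → NEW=0, ERR=1386199863/16777216
(3,1): OLD=14756107883/134217728 → NEW=0, ERR=14756107883/134217728
(3,2): OLD=546633047817/4294967296 → NEW=0, ERR=546633047817/4294967296
(3,3): OLD=982786079297/8589934592 → NEW=0, ERR=982786079297/8589934592
(3,4): OLD=16791757727013/137438953472 → NEW=0, ERR=16791757727013/137438953472
(4,0): OLD=256482624473/2147483648 → NEW=0, ERR=256482624473/2147483648
(4,1): OLD=15299484323033/68719476736 → NEW=255, ERR=-2223982244647/68719476736
(4,2): OLD=193445179840727/1099511627776 → NEW=255, ERR=-86930285242153/1099511627776
(4,3): OLD=1478205014054105/17592186044416 → NEW=0, ERR=1478205014054105/17592186044416
(4,4): OLD=52380303511975535/281474976710656 → NEW=255, ERR=-19395815549241745/281474976710656
(5,0): OLD=148714482470443/1099511627776 → NEW=255, ERR=-131660982612437/1099511627776
(5,1): OLD=449818650759617/8796093022208 → NEW=0, ERR=449818650759617/8796093022208
(5,2): OLD=25726312015647561/281474976710656 → NEW=0, ERR=25726312015647561/281474976710656
(5,3): OLD=194086334839521607/1125899906842624 → NEW=255, ERR=-93018141405347513/1125899906842624
(5,4): OLD=460684903816789981/18014398509481984 → NEW=0, ERR=460684903816789981/18014398509481984
(6,0): OLD=13675202692197371/140737488355328 → NEW=0, ERR=13675202692197371/140737488355328
(6,1): OLD=590624322834801973/4503599627370496 → NEW=255, ERR=-557793582144674507/4503599627370496
(6,2): OLD=1302864604687801495/72057594037927936 → NEW=0, ERR=1302864604687801495/72057594037927936
(6,3): OLD=133277746771552839741/1152921504606846976 → NEW=0, ERR=133277746771552839741/1152921504606846976
(6,4): OLD=2331725137203964086763/18446744073709551616 → NEW=0, ERR=2331725137203964086763/18446744073709551616
Row 0: .#...
Row 1: ...#.
Row 2: #.#.#
Row 3: .....
Row 4: .##.#
Row 5: #..#.
Row 6: .#...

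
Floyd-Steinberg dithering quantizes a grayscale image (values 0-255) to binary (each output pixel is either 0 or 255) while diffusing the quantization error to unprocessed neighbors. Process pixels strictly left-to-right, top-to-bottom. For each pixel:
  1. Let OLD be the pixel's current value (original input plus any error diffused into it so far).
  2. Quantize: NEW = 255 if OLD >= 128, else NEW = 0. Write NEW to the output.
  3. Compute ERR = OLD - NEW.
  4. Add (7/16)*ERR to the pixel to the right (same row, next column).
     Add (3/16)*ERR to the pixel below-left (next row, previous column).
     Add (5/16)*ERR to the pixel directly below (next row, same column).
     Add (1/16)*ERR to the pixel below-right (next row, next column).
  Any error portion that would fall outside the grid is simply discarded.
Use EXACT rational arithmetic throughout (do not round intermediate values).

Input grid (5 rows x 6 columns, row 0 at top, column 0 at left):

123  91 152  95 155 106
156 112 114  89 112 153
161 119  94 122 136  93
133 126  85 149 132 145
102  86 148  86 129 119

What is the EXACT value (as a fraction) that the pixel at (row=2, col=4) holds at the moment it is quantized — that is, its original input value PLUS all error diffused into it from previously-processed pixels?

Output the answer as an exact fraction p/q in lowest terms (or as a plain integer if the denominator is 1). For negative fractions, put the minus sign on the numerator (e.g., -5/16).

(0,0): OLD=123 → NEW=0, ERR=123
(0,1): OLD=2317/16 → NEW=255, ERR=-1763/16
(0,2): OLD=26571/256 → NEW=0, ERR=26571/256
(0,3): OLD=575117/4096 → NEW=255, ERR=-469363/4096
(0,4): OLD=6872539/65536 → NEW=0, ERR=6872539/65536
(0,5): OLD=159256829/1048576 → NEW=255, ERR=-108130051/1048576
(1,0): OLD=44487/256 → NEW=255, ERR=-20793/256
(1,1): OLD=141681/2048 → NEW=0, ERR=141681/2048
(1,2): OLD=9720901/65536 → NEW=255, ERR=-6990779/65536
(1,3): OLD=8564641/262144 → NEW=0, ERR=8564641/262144
(1,4): OLD=2224114179/16777216 → NEW=255, ERR=-2054075901/16777216
(1,5): OLD=19801059365/268435456 → NEW=0, ERR=19801059365/268435456
(2,0): OLD=4868971/32768 → NEW=255, ERR=-3486869/32768
(2,1): OLD=72337993/1048576 → NEW=0, ERR=72337993/1048576
(2,2): OLD=1699478299/16777216 → NEW=0, ERR=1699478299/16777216
(2,3): OLD=19717145859/134217728 → NEW=255, ERR=-14508374781/134217728
(2,4): OLD=284845603721/4294967296 → NEW=0, ERR=284845603721/4294967296
Target (2,4): original=136, with diffused error = 284845603721/4294967296

Answer: 284845603721/4294967296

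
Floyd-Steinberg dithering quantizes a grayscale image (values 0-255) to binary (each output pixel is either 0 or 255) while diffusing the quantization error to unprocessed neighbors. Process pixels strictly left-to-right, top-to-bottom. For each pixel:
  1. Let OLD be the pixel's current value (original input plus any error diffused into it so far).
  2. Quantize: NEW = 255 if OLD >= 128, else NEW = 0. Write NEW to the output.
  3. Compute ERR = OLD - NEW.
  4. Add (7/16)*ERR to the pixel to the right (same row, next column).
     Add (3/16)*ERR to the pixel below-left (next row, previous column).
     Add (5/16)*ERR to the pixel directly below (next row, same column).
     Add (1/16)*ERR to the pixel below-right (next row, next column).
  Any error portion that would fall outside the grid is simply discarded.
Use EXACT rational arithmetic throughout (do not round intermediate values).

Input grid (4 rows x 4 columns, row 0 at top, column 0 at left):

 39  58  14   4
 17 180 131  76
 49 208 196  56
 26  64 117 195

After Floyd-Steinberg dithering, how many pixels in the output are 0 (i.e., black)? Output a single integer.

(0,0): OLD=39 → NEW=0, ERR=39
(0,1): OLD=1201/16 → NEW=0, ERR=1201/16
(0,2): OLD=11991/256 → NEW=0, ERR=11991/256
(0,3): OLD=100321/4096 → NEW=0, ERR=100321/4096
(1,0): OLD=11075/256 → NEW=0, ERR=11075/256
(1,1): OLD=478421/2048 → NEW=255, ERR=-43819/2048
(1,2): OLD=9539449/65536 → NEW=255, ERR=-7172231/65536
(1,3): OLD=40581535/1048576 → NEW=0, ERR=40581535/1048576
(2,0): OLD=1917175/32768 → NEW=0, ERR=1917175/32768
(2,1): OLD=219251725/1048576 → NEW=255, ERR=-48135155/1048576
(2,2): OLD=309614881/2097152 → NEW=255, ERR=-225158879/2097152
(2,3): OLD=479239997/33554432 → NEW=0, ERR=479239997/33554432
(3,0): OLD=598550151/16777216 → NEW=0, ERR=598550151/16777216
(3,1): OLD=13096688345/268435456 → NEW=0, ERR=13096688345/268435456
(3,2): OLD=449265469735/4294967296 → NEW=0, ERR=449265469735/4294967296
(3,3): OLD=16390744465553/68719476736 → NEW=255, ERR=-1132722102127/68719476736
Output grid:
  Row 0: ....  (4 black, running=4)
  Row 1: .##.  (2 black, running=6)
  Row 2: .##.  (2 black, running=8)
  Row 3: ...#  (3 black, running=11)

Answer: 11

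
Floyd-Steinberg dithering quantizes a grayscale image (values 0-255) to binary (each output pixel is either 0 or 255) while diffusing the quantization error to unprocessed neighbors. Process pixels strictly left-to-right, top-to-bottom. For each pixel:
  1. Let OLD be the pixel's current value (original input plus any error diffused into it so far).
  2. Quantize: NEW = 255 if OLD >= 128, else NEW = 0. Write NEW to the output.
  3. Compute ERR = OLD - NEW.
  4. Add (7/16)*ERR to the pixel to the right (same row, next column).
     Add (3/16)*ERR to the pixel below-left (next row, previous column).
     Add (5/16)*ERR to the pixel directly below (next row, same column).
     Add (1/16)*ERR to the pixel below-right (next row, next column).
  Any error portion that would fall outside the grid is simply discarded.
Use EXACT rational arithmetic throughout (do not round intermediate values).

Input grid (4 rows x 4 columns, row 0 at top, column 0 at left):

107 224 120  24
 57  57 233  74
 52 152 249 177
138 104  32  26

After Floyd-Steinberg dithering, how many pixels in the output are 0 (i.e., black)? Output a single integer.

Answer: 9

Derivation:
(0,0): OLD=107 → NEW=0, ERR=107
(0,1): OLD=4333/16 → NEW=255, ERR=253/16
(0,2): OLD=32491/256 → NEW=0, ERR=32491/256
(0,3): OLD=325741/4096 → NEW=0, ERR=325741/4096
(1,0): OLD=23911/256 → NEW=0, ERR=23911/256
(1,1): OLD=272977/2048 → NEW=255, ERR=-249263/2048
(1,2): OLD=15421477/65536 → NEW=255, ERR=-1290203/65536
(1,3): OLD=102940179/1048576 → NEW=0, ERR=102940179/1048576
(2,0): OLD=1912587/32768 → NEW=0, ERR=1912587/32768
(2,1): OLD=148528297/1048576 → NEW=255, ERR=-118858583/1048576
(2,2): OLD=427937293/2097152 → NEW=255, ERR=-106836467/2097152
(2,3): OLD=6179394489/33554432 → NEW=255, ERR=-2376985671/33554432
(3,0): OLD=2264693979/16777216 → NEW=255, ERR=-2013496101/16777216
(3,1): OLD=2729297413/268435456 → NEW=0, ERR=2729297413/268435456
(3,2): OLD=693243131/4294967296 → NEW=0, ERR=693243131/4294967296
(3,3): OLD=51487183197/68719476736 → NEW=0, ERR=51487183197/68719476736
Output grid:
  Row 0: .#..  (3 black, running=3)
  Row 1: .##.  (2 black, running=5)
  Row 2: .###  (1 black, running=6)
  Row 3: #...  (3 black, running=9)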